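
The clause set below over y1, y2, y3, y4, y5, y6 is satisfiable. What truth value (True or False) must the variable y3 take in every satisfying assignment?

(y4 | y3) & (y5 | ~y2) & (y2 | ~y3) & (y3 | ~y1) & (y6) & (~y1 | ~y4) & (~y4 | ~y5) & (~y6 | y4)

False

Suppose y3 = 1.
Unit clause (y2) forces y2 = 1.
Unit clause (y5) forces y5 = 1.
Unit clause (y6) forces y6 = 1.
Unit clause (~y4) forces y4 = 0.
Now (y4) is unsatisfied and unit — conflict.
So every satisfying assignment has y3 = False.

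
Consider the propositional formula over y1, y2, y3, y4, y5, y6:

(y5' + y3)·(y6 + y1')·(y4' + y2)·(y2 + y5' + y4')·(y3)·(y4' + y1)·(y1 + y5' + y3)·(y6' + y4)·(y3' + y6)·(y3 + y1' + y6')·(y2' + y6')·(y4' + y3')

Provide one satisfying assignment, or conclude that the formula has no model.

From the singleton clause (y3), y3 = 1.
From the singleton clause (y6), y6 = 1.
From the singleton clause (y4), y4 = 1.
That conflicts with the unit clause (y4').

UNSATISFIABLE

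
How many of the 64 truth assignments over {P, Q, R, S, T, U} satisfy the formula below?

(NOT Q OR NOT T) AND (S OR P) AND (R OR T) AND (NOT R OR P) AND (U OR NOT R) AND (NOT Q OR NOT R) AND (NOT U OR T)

8

There are 2^6 = 64 truth assignments over (P, Q, R, S, T, U).
Split on P. With P = true, the clauses containing P are satisfied and NOT P drops from the rest; 6 of the 2^5 = 32 assignments to the other variables satisfy what remains.
With P = false, by the same count on the reduced clause set, 2 assignments work.
Total: 6 + 2 = 8.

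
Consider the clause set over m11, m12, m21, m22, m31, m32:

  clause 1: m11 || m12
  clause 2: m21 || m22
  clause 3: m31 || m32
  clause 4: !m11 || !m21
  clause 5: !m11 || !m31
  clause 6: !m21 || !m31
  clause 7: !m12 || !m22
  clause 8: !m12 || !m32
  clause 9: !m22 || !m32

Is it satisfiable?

No

Branch on m11: set m11 = true.
From the singleton clause (!m21), m21 = false.
From the singleton clause (m22), m22 = true.
From the singleton clause (!m31), m31 = false.
From the singleton clause (m32), m32 = true.
Now (!m32) is unsatisfied and unit — conflict.
Backtrack on m11: now try m11 = false.
From the singleton clause (m12), m12 = true.
From the singleton clause (!m22), m22 = false.
From the singleton clause (m21), m21 = true.
From the singleton clause (!m31), m31 = false.
From the singleton clause (m32), m32 = true.
Now (!m32) is unsatisfied and unit — conflict.
Neither m11 = true nor m11 = false works.
No assignment satisfies every clause.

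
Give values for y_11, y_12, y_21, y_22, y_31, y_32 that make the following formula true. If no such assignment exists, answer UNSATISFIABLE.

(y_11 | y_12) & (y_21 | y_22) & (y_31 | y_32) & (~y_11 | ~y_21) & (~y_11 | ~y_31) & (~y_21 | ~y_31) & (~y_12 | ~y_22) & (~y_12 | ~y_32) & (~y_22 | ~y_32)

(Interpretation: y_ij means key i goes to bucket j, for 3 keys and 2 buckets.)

Branch on y_11: set y_11 = 1.
The clause (~y_21) is unit, so y_21 = 0.
The clause (y_22) is unit, so y_22 = 1.
The clause (~y_31) is unit, so y_31 = 0.
The clause (y_32) is unit, so y_32 = 1.
Now (~y_32) is unsatisfied and unit — conflict.
Backtrack on y_11: now try y_11 = 0.
The clause (y_12) is unit, so y_12 = 1.
The clause (~y_22) is unit, so y_22 = 0.
The clause (y_21) is unit, so y_21 = 1.
The clause (~y_31) is unit, so y_31 = 0.
The clause (y_32) is unit, so y_32 = 1.
Now (~y_32) is unsatisfied and unit — conflict.
Both values of y_11 lead to a conflict.

UNSATISFIABLE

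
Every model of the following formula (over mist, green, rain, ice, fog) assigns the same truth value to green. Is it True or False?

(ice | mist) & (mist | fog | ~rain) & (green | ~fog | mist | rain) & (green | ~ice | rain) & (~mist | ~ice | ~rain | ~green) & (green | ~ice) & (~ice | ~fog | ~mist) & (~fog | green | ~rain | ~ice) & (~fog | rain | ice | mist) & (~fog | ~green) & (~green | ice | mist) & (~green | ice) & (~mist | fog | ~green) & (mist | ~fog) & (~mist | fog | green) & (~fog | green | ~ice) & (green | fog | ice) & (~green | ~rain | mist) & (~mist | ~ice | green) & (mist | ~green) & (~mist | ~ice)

Suppose green = 1.
Unit clause (~fog) forces fog = 0.
Unit clause (ice) forces ice = 1.
Unit clause (~mist) forces mist = 0.
Now (mist) is unsatisfied and unit — conflict.
So every satisfying assignment has green = False.

False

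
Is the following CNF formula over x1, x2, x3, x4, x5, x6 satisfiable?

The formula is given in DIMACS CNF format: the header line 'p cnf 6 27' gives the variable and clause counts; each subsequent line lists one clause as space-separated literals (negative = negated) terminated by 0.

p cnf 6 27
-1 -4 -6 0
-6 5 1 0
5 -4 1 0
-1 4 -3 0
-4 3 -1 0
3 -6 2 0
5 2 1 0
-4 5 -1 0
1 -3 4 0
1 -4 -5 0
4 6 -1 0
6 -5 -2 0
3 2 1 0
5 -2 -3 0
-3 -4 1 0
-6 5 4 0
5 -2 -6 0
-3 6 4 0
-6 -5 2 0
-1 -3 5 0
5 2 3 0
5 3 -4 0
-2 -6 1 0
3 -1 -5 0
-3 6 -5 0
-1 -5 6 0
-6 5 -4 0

Yes

Case x1 = False:
Case x6 = False:
Case x5 = False:
(¬x4) alone gives x4 = False.
(x2) alone gives x2 = True.
(¬x3) alone gives x3 = False.
This assignment satisfies each clause.
A satisfying assignment: x1 ↦ False,  x2 ↦ True,  x3 ↦ False,  x4 ↦ False,  x5 ↦ False,  x6 ↦ False.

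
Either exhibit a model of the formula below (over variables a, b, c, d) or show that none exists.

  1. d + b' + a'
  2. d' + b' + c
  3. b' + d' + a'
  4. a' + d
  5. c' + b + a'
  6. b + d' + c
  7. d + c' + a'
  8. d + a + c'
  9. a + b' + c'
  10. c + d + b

a: 0, b: 1, c: 0, d: 0

Suppose a = 0.
Suppose d = 0.
The clause (c') is unit, so c = 0.
The clause (b) is unit, so b = 1.
All clauses are satisfied.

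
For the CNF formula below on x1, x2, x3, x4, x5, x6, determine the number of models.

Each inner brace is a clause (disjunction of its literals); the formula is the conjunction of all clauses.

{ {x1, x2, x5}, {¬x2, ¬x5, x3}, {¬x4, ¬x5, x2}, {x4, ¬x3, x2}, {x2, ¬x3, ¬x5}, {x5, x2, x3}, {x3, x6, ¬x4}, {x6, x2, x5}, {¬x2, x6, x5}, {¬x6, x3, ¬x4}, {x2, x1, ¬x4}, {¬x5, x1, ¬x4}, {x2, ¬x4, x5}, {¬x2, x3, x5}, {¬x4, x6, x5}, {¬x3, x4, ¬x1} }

11

There are 2^6 = 64 truth assignments over (x1, x2, x3, x4, x5, x6).
Split on x4. With x4 = True, the clauses containing x4 are satisfied and ¬x4 drops from the rest; 4 of the 2^5 = 32 assignments to the other variables satisfy what remains.
With x4 = False, by the same count on the reduced clause set, 7 assignments work.
Total: 4 + 7 = 11.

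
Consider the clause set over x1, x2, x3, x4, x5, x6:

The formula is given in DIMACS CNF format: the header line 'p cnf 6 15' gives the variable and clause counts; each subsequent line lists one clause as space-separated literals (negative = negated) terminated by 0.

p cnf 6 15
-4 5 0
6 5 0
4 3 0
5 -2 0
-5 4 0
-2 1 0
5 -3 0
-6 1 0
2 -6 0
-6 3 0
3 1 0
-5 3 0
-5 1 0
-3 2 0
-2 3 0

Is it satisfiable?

Suppose x4 = True.
(x5) alone gives x5 = True.
(x3) alone gives x3 = True.
(x1) alone gives x1 = True.
(x2) alone gives x2 = True.
Every clause is now satisfied; x6 is unconstrained.
A satisfying assignment: x1 ↦ True, x2 ↦ True, x3 ↦ True, x4 ↦ True, x5 ↦ True, x6 ↦ True.

Satisfiable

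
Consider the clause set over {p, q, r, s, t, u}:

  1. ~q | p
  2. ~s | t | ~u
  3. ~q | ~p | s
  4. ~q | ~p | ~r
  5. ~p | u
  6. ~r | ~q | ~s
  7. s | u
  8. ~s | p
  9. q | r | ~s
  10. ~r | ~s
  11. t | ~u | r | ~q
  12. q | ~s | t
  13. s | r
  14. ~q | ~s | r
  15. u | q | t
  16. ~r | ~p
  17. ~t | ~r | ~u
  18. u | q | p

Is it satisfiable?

Yes

Branch on q: set q = 0.
Branch on p: set p = 0.
The clause (~s) is unit, so s = 0.
The clause (u) is unit, so u = 1.
The clause (r) is unit, so r = 1.
The clause (~t) is unit, so t = 0.
Every clause now holds.
A satisfying assignment: p ↦ 0, q ↦ 0, r ↦ 1, s ↦ 0, t ↦ 0, u ↦ 1.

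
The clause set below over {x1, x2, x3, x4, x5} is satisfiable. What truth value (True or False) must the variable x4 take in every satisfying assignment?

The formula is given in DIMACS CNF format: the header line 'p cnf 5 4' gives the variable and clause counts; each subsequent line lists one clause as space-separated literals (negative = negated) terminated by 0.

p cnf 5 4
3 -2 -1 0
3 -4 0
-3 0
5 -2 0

False

Suppose x4 = True.
From the singleton clause (x3), x3 = True.
That conflicts with the unit clause (¬x3).
So every satisfying assignment has x4 = False.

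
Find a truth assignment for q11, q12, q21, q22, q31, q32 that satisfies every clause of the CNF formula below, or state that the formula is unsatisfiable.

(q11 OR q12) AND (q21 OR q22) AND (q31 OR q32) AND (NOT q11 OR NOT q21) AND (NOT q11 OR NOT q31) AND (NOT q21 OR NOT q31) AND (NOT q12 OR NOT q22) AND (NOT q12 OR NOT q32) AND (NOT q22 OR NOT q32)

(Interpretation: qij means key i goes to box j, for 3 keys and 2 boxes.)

UNSATISFIABLE

Try q11 = true.
The clause (NOT q21) is unit, so q21 = false.
The clause (q22) is unit, so q22 = true.
The clause (NOT q31) is unit, so q31 = false.
The clause (q32) is unit, so q32 = true.
Now (NOT q32) is unsatisfied and unit — conflict.
That branch fails; take q11 = false instead.
The clause (q12) is unit, so q12 = true.
The clause (NOT q22) is unit, so q22 = false.
The clause (q21) is unit, so q21 = true.
The clause (NOT q31) is unit, so q31 = false.
The clause (q32) is unit, so q32 = true.
Now (NOT q32) is unsatisfied and unit — conflict.
Both values of q11 lead to a conflict.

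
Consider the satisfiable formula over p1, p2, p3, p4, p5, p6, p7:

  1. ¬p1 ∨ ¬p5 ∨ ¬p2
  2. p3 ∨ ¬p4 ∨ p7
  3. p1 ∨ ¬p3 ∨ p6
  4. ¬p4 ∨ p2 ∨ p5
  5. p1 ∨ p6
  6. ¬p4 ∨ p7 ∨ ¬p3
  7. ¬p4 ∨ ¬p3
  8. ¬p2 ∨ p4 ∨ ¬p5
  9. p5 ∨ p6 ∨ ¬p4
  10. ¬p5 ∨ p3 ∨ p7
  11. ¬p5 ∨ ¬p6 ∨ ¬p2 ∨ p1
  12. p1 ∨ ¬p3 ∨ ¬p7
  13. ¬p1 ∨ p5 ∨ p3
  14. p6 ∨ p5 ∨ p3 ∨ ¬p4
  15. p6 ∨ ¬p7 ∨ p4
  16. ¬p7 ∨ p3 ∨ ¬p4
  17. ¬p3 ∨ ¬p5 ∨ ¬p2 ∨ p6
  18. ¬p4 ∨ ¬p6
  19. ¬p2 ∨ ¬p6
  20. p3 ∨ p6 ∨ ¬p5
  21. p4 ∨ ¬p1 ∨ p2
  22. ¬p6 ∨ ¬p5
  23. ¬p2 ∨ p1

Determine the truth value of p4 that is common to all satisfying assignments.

False

Suppose p4 = True.
(¬p3) alone gives p3 = False.
(p7) alone gives p7 = True.
But (¬p7) is also a unit clause — contradiction.
So every satisfying assignment has p4 = False.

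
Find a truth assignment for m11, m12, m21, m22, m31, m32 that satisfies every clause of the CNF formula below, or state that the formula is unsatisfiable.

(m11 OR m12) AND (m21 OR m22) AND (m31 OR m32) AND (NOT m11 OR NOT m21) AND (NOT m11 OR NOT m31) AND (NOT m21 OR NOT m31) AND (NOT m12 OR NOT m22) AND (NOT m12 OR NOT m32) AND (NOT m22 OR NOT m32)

Try m11 = true.
Unit clause (NOT m21) forces m21 = false.
Unit clause (m22) forces m22 = true.
Unit clause (NOT m31) forces m31 = false.
Unit clause (m32) forces m32 = true.
Now (NOT m32) is unsatisfied and unit — conflict.
So m11 must be the other value — set m11 = false.
Unit clause (m12) forces m12 = true.
Unit clause (NOT m22) forces m22 = false.
Unit clause (m21) forces m21 = true.
Unit clause (NOT m31) forces m31 = false.
Unit clause (m32) forces m32 = true.
Now (NOT m32) is unsatisfied and unit — conflict.
Neither m11 = true nor m11 = false works.

UNSATISFIABLE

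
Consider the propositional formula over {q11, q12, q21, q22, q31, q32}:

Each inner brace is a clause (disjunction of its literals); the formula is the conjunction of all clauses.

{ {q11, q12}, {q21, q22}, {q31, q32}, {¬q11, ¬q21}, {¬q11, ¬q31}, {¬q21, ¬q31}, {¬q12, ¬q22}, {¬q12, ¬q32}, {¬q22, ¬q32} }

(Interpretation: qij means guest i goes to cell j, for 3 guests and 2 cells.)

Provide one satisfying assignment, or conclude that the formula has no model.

Try q11 = True.
From the singleton clause (¬q21), q21 = False.
From the singleton clause (q22), q22 = True.
From the singleton clause (¬q31), q31 = False.
From the singleton clause (q32), q32 = True.
That conflicts with the unit clause (¬q32).
So q11 must be the other value — set q11 = False.
From the singleton clause (q12), q12 = True.
From the singleton clause (¬q22), q22 = False.
From the singleton clause (q21), q21 = True.
From the singleton clause (¬q31), q31 = False.
From the singleton clause (q32), q32 = True.
That conflicts with the unit clause (¬q32).
Neither q11 = True nor q11 = False works.

UNSATISFIABLE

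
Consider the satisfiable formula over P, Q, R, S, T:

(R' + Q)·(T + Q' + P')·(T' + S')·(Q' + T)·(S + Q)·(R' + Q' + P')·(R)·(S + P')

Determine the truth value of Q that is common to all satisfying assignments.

Suppose Q = 0.
(R') alone gives R = 0.
Now (R) is unsatisfied and unit — conflict.
So every satisfying assignment has Q = True.

True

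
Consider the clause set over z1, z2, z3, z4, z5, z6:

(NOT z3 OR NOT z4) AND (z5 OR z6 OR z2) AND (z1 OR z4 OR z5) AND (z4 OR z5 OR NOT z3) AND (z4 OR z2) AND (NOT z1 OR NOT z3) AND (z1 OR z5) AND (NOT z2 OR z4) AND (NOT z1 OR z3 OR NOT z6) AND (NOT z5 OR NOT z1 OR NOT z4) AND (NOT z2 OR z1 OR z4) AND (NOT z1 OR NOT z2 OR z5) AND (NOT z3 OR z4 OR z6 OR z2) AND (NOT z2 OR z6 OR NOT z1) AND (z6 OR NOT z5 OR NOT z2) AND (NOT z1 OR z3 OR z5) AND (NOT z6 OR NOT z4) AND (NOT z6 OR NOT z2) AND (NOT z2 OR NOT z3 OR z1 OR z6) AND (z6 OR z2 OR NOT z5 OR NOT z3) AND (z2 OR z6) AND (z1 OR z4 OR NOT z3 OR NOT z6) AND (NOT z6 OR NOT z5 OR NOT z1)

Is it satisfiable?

No

Branch on z3: set z3 = false.
Branch on z4: set z4 = true.
The clause (NOT z6) is unit, so z6 = false.
The clause (z2) is unit, so z2 = true.
The clause (NOT z1) is unit, so z1 = false.
The clause (z5) is unit, so z5 = true.
But (NOT z5) is also a unit clause — contradiction.
So z4 must be the other value — set z4 = false.
The clause (z2) is unit, so z2 = true.
But (NOT z2) is also a unit clause — contradiction.
Either choice for z4 ends in contradiction.
So z3 must be the other value — set z3 = true.
The clause (NOT z4) is unit, so z4 = false.
The clause (z5) is unit, so z5 = true.
The clause (z2) is unit, so z2 = true.
But (NOT z2) is also a unit clause — contradiction.
Either choice for z3 ends in contradiction.
No assignment satisfies every clause.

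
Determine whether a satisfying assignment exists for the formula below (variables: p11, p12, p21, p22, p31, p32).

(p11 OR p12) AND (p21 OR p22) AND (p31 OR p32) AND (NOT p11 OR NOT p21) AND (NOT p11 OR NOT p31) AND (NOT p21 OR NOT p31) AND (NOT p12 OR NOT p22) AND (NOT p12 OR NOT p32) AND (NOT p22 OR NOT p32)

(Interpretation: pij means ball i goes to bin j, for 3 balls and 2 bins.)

Try p11 = true.
Unit clause (NOT p21) forces p21 = false.
Unit clause (p22) forces p22 = true.
Unit clause (NOT p31) forces p31 = false.
Unit clause (p32) forces p32 = true.
That conflicts with the unit clause (NOT p32).
So p11 must be the other value — set p11 = false.
Unit clause (p12) forces p12 = true.
Unit clause (NOT p22) forces p22 = false.
Unit clause (p21) forces p21 = true.
Unit clause (NOT p31) forces p31 = false.
Unit clause (p32) forces p32 = true.
That conflicts with the unit clause (NOT p32).
Both values of p11 lead to a conflict.
No assignment satisfies every clause.

No, unsatisfiable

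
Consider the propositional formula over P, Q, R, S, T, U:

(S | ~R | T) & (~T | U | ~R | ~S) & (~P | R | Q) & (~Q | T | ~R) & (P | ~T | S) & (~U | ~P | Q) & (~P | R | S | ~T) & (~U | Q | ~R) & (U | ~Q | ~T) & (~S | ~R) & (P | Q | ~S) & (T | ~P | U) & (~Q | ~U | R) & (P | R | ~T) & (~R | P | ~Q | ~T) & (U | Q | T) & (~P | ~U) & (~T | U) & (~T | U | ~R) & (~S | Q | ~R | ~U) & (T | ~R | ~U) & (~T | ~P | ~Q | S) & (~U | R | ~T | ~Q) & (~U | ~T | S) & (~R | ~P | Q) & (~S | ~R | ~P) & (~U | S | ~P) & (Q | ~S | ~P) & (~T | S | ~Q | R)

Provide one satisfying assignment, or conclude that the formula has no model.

P=0,  Q=1,  R=0,  S=1,  T=0,  U=0

Case S = 1:
The clause (~R) is unit, so R = 0.
Case P = 0:
The clause (Q) is unit, so Q = 1.
The clause (~U) is unit, so U = 0.
The clause (~T) is unit, so T = 0.
All clauses are satisfied.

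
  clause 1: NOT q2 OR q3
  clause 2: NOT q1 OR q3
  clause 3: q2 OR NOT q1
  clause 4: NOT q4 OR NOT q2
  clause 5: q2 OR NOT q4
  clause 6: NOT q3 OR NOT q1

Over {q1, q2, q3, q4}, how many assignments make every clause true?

3

There are 2^4 = 16 truth assignments over (q1, q2, q3, q4).
Check each against the 6 clauses (columns in the order q1, q2, q3, q4):
  F F F F  ✓ satisfies all
  F F F T  ✗ fails (q2 OR NOT q4)
  F F T F  ✓ satisfies all
  F F T T  ✗ fails (q2 OR NOT q4)
  F T F F  ✗ fails (NOT q2 OR q3)
  F T F T  ✗ fails (NOT q2 OR q3)
  F T T F  ✓ satisfies all
  F T T T  ✗ fails (NOT q4 OR NOT q2)
  T F F F  ✗ fails (NOT q1 OR q3)
  T F F T  ✗ fails (NOT q1 OR q3)
  T F T F  ✗ fails (q2 OR NOT q1)
  T F T T  ✗ fails (q2 OR NOT q1)
  T T F F  ✗ fails (NOT q2 OR q3)
  T T F T  ✗ fails (NOT q2 OR q3)
  T T T F  ✗ fails (NOT q3 OR NOT q1)
  T T T T  ✗ fails (NOT q4 OR NOT q2)
3 of the 16 rows are models.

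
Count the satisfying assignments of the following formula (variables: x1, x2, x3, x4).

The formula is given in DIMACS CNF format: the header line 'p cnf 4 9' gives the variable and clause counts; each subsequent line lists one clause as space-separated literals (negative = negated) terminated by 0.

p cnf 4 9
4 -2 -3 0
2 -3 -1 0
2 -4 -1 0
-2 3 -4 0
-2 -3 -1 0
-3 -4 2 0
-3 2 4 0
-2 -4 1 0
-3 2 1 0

5

There are 2^4 = 16 truth assignments over (x1, x2, x3, x4).
Check each against the 9 clauses (columns in the order x1, x2, x3, x4):
  F F F F  ✓ satisfies all
  F F F T  ✓ satisfies all
  F F T F  ✗ fails (¬x3 ∨ x2 ∨ x4)
  F F T T  ✗ fails (¬x3 ∨ ¬x4 ∨ x2)
  F T F F  ✓ satisfies all
  F T F T  ✗ fails (¬x2 ∨ x3 ∨ ¬x4)
  F T T F  ✗ fails (x4 ∨ ¬x2 ∨ ¬x3)
  F T T T  ✗ fails (¬x2 ∨ ¬x4 ∨ x1)
  T F F F  ✓ satisfies all
  T F F T  ✗ fails (x2 ∨ ¬x4 ∨ ¬x1)
  T F T F  ✗ fails (x2 ∨ ¬x3 ∨ ¬x1)
  T F T T  ✗ fails (x2 ∨ ¬x3 ∨ ¬x1)
  T T F F  ✓ satisfies all
  T T F T  ✗ fails (¬x2 ∨ x3 ∨ ¬x4)
  T T T F  ✗ fails (x4 ∨ ¬x2 ∨ ¬x3)
  T T T T  ✗ fails (¬x2 ∨ ¬x3 ∨ ¬x1)
5 of the 16 rows are models.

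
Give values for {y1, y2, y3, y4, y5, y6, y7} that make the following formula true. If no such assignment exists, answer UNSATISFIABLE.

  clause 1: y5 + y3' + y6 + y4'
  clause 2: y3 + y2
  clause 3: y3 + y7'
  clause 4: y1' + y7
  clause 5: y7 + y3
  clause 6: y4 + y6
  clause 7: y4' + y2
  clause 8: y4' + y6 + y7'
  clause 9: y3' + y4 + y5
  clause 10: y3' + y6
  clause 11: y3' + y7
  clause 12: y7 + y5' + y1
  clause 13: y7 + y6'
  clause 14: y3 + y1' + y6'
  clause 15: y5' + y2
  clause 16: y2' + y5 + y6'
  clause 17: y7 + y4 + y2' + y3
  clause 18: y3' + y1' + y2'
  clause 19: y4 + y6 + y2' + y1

y1=0, y2=1, y3=1, y4=1, y5=1, y6=1, y7=1

Branch on y3: set y3 = 1.
The clause (y6) is unit, so y6 = 1.
The clause (y7) is unit, so y7 = 1.
Branch on y4: set y4 = 1.
The clause (y2) is unit, so y2 = 1.
The clause (y5) is unit, so y5 = 1.
The clause (y1') is unit, so y1 = 0.
All clauses are satisfied.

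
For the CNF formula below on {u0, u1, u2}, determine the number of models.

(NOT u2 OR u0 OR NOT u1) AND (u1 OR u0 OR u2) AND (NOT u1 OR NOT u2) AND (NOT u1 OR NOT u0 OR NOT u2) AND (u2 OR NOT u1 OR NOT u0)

4

There are 2^3 = 8 truth assignments over (u0, u1, u2).
Check each against the 5 clauses (columns in the order u0, u1, u2):
  F F F  ✗ fails (u1 OR u0 OR u2)
  F F T  ✓ satisfies all
  F T F  ✓ satisfies all
  F T T  ✗ fails (NOT u2 OR u0 OR NOT u1)
  T F F  ✓ satisfies all
  T F T  ✓ satisfies all
  T T F  ✗ fails (u2 OR NOT u1 OR NOT u0)
  T T T  ✗ fails (NOT u1 OR NOT u2)
4 of the 8 rows are models.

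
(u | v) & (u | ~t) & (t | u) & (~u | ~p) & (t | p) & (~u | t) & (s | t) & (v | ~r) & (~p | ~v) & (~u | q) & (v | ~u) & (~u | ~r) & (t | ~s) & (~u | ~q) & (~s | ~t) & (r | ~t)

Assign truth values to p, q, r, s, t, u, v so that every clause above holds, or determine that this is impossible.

UNSATISFIABLE

Case u = 1:
From the singleton clause (~p), p = 0.
From the singleton clause (t), t = 1.
From the singleton clause (q), q = 1.
But (~q) is also a unit clause — contradiction.
So u must be the other value — set u = 0.
From the singleton clause (v), v = 1.
From the singleton clause (~t), t = 0.
But (t) is also a unit clause — contradiction.
Neither u = 1 nor u = 0 works.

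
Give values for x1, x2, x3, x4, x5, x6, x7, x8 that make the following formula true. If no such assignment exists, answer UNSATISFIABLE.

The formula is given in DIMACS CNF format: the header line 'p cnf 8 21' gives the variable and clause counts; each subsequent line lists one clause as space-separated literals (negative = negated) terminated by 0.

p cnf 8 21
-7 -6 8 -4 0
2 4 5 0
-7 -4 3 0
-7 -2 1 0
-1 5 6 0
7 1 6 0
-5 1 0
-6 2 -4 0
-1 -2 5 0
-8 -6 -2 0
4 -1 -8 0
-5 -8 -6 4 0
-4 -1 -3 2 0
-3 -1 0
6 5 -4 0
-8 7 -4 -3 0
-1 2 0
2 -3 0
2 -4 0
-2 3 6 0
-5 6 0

x1: True; x2: True; x3: False; x4: False; x5: True; x6: True; x7: True; x8: False

Try x5 = True.
The clause (x1) is unit, so x1 = True.
The clause (¬x3) is unit, so x3 = False.
The clause (x2) is unit, so x2 = True.
The clause (x6) is unit, so x6 = True.
The clause (¬x8) is unit, so x8 = False.
Try x7 = True.
The clause (¬x4) is unit, so x4 = False.
All clauses are satisfied.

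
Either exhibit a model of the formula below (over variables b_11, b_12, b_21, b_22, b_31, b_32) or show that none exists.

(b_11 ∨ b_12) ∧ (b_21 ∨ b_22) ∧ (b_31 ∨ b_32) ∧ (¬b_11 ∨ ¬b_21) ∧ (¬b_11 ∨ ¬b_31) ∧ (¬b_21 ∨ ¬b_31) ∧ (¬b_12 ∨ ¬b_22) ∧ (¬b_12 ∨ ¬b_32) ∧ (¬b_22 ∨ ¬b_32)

UNSATISFIABLE

Case b_11 = True:
The clause (¬b_21) is unit, so b_21 = False.
The clause (b_22) is unit, so b_22 = True.
The clause (¬b_31) is unit, so b_31 = False.
The clause (b_32) is unit, so b_32 = True.
But (¬b_32) is also a unit clause — contradiction.
Undo b_11 and try b_11 = False.
The clause (b_12) is unit, so b_12 = True.
The clause (¬b_22) is unit, so b_22 = False.
The clause (b_21) is unit, so b_21 = True.
The clause (¬b_31) is unit, so b_31 = False.
The clause (b_32) is unit, so b_32 = True.
But (¬b_32) is also a unit clause — contradiction.
Neither b_11 = True nor b_11 = False works.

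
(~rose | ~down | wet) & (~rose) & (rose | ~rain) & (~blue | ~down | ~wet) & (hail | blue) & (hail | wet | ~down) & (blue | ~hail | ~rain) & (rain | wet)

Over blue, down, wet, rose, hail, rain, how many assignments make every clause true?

4

There are 2^6 = 64 truth assignments over (blue, down, wet, rose, hail, rain).
Split on wet. With wet = 1, the clauses containing wet are satisfied and ~wet drops from the rest; 4 of the 2^5 = 32 assignments to the other variables satisfy what remains.
With wet = 0, by the same count on the reduced clause set, 0 assignments work.
(One model: blue=F, down=F, wet=T, rose=F, hail=T, rain=F.)
Total: 4 + 0 = 4.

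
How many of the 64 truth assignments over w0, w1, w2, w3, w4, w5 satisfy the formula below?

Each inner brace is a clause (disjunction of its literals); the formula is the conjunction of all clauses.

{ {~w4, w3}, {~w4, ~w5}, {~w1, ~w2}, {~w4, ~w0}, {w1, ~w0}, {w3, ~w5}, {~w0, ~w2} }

15

There are 2^6 = 64 truth assignments over (w0, w1, w2, w3, w4, w5).
Split on w0. With w0 = 1, the clauses containing w0 are satisfied and ~w0 drops from the rest; 3 of the 2^5 = 32 assignments to the other variables satisfy what remains.
With w0 = 0, by the same count on the reduced clause set, 12 assignments work.
(One model: w0=F, w1=F, w2=F, w3=F, w4=F, w5=F.)
Total: 3 + 12 = 15.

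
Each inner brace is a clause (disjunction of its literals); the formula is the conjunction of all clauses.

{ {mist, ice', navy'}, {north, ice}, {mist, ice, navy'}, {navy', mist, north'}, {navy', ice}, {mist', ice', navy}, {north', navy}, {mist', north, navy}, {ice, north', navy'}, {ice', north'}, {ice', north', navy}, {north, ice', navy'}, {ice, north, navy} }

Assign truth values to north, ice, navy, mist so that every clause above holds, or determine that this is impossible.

Try north = 0.
(ice) alone gives ice = 1.
(navy') alone gives navy = 0.
(mist') alone gives mist = 0.
This assignment satisfies each clause.

north=0; ice=1; navy=0; mist=0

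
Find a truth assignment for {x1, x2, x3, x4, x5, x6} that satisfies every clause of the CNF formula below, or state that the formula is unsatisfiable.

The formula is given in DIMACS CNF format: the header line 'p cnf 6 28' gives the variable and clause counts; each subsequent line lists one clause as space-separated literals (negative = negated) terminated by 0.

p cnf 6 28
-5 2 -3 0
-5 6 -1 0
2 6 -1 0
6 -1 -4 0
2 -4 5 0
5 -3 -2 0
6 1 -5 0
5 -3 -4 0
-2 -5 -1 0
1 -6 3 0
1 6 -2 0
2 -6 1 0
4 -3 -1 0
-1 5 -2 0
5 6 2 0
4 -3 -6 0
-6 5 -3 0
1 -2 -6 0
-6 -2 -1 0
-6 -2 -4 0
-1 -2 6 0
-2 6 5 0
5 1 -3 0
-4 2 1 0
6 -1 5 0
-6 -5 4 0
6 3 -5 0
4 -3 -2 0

x1=True, x2=False, x3=False, x4=False, x5=False, x6=True

Try x5 = False.
Try x2 = False.
(¬x4) alone gives x4 = False.
(x6) alone gives x6 = True.
(x1) alone gives x1 = True.
(¬x3) alone gives x3 = False.
Every clause now holds.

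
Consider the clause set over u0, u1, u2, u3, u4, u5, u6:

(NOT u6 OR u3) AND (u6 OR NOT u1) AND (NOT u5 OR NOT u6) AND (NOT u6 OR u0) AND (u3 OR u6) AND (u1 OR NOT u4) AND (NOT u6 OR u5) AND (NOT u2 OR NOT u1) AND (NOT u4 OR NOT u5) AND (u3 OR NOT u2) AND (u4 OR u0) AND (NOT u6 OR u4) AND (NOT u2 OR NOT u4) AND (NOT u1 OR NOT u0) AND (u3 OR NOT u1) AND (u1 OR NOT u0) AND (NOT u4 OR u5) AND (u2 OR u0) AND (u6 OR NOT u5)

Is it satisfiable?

Unsatisfiable

Try u6 = false.
From the singleton clause (NOT u1), u1 = false.
From the singleton clause (u3), u3 = true.
From the singleton clause (NOT u4), u4 = false.
From the singleton clause (u0), u0 = true.
That conflicts with the unit clause (NOT u0).
Backtrack on u6: now try u6 = true.
From the singleton clause (u3), u3 = true.
From the singleton clause (NOT u5), u5 = false.
That conflicts with the unit clause (u5).
Neither u6 = true nor u6 = false works.
No assignment satisfies every clause.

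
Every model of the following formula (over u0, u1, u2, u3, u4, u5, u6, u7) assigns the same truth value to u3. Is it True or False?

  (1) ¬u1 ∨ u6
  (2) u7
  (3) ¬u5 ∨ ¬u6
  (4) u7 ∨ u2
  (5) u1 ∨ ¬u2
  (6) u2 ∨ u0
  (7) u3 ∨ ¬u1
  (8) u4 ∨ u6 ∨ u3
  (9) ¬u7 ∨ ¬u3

Suppose u3 = True.
(u7) alone gives u7 = True.
That conflicts with the unit clause (¬u7).
So every satisfying assignment has u3 = False.

False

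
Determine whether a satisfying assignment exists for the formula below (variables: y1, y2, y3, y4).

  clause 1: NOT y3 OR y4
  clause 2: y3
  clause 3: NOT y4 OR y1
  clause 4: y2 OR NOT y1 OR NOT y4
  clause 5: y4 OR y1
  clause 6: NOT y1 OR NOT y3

No, unsatisfiable

Unit clause (y3) forces y3 = true.
Unit clause (y4) forces y4 = true.
Unit clause (y1) forces y1 = true.
That conflicts with the unit clause (NOT y1).
No assignment satisfies every clause.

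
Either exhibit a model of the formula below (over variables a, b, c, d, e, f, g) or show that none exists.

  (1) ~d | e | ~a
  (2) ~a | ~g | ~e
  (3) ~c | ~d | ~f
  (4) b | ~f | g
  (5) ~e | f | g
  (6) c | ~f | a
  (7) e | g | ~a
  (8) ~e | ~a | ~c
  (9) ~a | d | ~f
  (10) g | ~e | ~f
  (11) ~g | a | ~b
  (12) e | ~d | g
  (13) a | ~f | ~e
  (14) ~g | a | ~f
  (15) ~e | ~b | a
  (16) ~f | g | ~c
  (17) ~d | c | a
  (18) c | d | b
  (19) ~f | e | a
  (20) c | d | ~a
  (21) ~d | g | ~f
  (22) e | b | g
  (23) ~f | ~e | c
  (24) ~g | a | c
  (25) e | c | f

Branch on d: set d = 0.
Branch on a: set a = 0.
Branch on c: set c = 1.
Branch on g: set g = 0.
Unit clause (~f) forces f = 0.
Unit clause (~e) forces e = 0.
Unit clause (b) forces b = 1.
Every clause now holds.

a=0, b=1, c=1, d=0, e=0, f=0, g=0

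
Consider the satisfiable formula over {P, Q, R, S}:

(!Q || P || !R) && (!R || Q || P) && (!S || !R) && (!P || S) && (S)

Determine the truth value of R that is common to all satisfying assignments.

Suppose R = true.
The clause (!S) is unit, so S = false.
Now (S) is unsatisfied and unit — conflict.
So every satisfying assignment has R = False.

False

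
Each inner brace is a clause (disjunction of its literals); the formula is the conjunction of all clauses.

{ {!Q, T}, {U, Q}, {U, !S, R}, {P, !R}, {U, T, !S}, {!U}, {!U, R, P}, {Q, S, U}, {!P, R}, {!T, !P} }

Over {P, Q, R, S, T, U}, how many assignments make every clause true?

1

There are 2^6 = 64 truth assignments over (P, Q, R, S, T, U).
Split on Q. With Q = true, the clauses containing Q are satisfied and !Q drops from the rest; 1 of the 2^5 = 32 assignments to the other variables satisfy what remains.
With Q = false, by the same count on the reduced clause set, 0 assignments work.
Total: 1 + 0 = 1.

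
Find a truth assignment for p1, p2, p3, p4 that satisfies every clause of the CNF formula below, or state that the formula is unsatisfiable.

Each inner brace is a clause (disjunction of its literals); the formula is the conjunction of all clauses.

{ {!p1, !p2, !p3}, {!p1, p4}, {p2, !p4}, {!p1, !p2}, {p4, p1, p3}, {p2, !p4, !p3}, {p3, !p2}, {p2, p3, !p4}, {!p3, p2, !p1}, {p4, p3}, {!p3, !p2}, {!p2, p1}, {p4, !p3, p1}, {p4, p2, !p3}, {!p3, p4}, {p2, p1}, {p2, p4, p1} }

UNSATISFIABLE

Suppose p1 = false.
The clause (!p2) is unit, so p2 = false.
That conflicts with the unit clause (p2).
Backtrack on p1: now try p1 = true.
The clause (p4) is unit, so p4 = true.
The clause (p2) is unit, so p2 = true.
That conflicts with the unit clause (!p2).
Both values of p1 lead to a conflict.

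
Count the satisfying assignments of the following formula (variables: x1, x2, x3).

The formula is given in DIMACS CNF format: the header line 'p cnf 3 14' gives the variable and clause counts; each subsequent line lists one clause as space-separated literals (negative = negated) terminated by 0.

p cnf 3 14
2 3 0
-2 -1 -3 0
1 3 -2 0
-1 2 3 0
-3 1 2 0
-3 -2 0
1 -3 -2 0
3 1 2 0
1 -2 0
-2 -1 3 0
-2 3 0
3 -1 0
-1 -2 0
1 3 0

1

There are 2^3 = 8 truth assignments over (x1, x2, x3).
Split on x1. With x1 = True, the clauses containing x1 are satisfied and ¬x1 drops from the rest; 1 of the 2^2 = 4 assignments to the other variables satisfy what remains.
With x1 = False, by the same count on the reduced clause set, 0 assignments work.
(One model: x1=T, x2=F, x3=T.)
Total: 1 + 0 = 1.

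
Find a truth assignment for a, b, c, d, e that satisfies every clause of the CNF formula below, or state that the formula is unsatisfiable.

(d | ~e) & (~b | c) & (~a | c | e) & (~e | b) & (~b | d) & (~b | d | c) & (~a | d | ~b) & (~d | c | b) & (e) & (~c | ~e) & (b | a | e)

UNSATISFIABLE

From the singleton clause (e), e = 1.
From the singleton clause (d), d = 1.
From the singleton clause (b), b = 1.
From the singleton clause (c), c = 1.
But (~c) is also a unit clause — contradiction.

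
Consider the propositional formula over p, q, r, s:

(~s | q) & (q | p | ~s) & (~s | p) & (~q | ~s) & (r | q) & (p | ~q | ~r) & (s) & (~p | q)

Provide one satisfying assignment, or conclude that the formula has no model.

UNSATISFIABLE

(s) alone gives s = 1.
(q) alone gives q = 1.
That conflicts with the unit clause (~q).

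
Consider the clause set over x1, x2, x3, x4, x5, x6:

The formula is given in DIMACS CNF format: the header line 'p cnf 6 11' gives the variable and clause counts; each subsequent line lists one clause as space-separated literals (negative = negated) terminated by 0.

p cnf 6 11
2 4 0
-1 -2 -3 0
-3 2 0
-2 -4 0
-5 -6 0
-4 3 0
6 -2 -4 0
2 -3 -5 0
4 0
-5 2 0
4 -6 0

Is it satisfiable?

Unsatisfiable

(x4) alone gives x4 = True.
(¬x2) alone gives x2 = False.
(¬x3) alone gives x3 = False.
That conflicts with the unit clause (x3).
No assignment satisfies every clause.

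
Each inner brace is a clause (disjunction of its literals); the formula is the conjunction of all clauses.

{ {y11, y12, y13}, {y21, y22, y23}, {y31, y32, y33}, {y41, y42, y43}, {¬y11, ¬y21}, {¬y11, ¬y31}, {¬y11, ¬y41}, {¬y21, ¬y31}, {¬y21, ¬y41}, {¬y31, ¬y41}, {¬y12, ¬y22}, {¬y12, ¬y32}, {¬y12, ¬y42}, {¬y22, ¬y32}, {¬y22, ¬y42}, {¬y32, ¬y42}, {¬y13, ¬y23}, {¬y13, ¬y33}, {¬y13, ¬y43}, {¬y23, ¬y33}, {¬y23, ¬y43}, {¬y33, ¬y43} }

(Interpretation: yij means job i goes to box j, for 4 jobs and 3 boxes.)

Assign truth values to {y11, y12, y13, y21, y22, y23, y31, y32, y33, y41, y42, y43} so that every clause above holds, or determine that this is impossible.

UNSATISFIABLE

Branch on y11: set y11 = False.
Branch on y12: set y12 = True.
The clause (¬y22) is unit, so y22 = False.
The clause (¬y32) is unit, so y32 = False.
The clause (¬y42) is unit, so y42 = False.
Branch on y21: set y21 = True.
The clause (¬y31) is unit, so y31 = False.
The clause (y33) is unit, so y33 = True.
The clause (¬y41) is unit, so y41 = False.
The clause (y43) is unit, so y43 = True.
That conflicts with the unit clause (¬y43).
That branch fails; take y21 = False instead.
The clause (y23) is unit, so y23 = True.
The clause (¬y13) is unit, so y13 = False.
The clause (¬y33) is unit, so y33 = False.
The clause (y31) is unit, so y31 = True.
The clause (¬y41) is unit, so y41 = False.
The clause (y43) is unit, so y43 = True.
That conflicts with the unit clause (¬y43).
Neither y21 = True nor y21 = False works.
That branch fails; take y12 = False instead.
The clause (y13) is unit, so y13 = True.
The clause (¬y23) is unit, so y23 = False.
The clause (¬y33) is unit, so y33 = False.
The clause (¬y43) is unit, so y43 = False.
Branch on y21: set y21 = True.
The clause (¬y31) is unit, so y31 = False.
The clause (y32) is unit, so y32 = True.
The clause (¬y41) is unit, so y41 = False.
The clause (y42) is unit, so y42 = True.
That conflicts with the unit clause (¬y42).
That branch fails; take y21 = False instead.
The clause (y22) is unit, so y22 = True.
The clause (¬y32) is unit, so y32 = False.
The clause (y31) is unit, so y31 = True.
The clause (¬y41) is unit, so y41 = False.
The clause (y42) is unit, so y42 = True.
That conflicts with the unit clause (¬y42).
Neither y21 = True nor y21 = False works.
Neither y12 = True nor y12 = False works.
That branch fails; take y11 = True instead.
The clause (¬y21) is unit, so y21 = False.
The clause (¬y31) is unit, so y31 = False.
The clause (¬y41) is unit, so y41 = False.
Branch on y22: set y22 = True.
The clause (¬y12) is unit, so y12 = False.
The clause (¬y32) is unit, so y32 = False.
The clause (y33) is unit, so y33 = True.
The clause (¬y42) is unit, so y42 = False.
The clause (y43) is unit, so y43 = True.
That conflicts with the unit clause (¬y43).
That branch fails; take y22 = False instead.
The clause (y23) is unit, so y23 = True.
The clause (¬y13) is unit, so y13 = False.
The clause (¬y33) is unit, so y33 = False.
The clause (y32) is unit, so y32 = True.
The clause (¬y12) is unit, so y12 = False.
The clause (¬y42) is unit, so y42 = False.
The clause (y43) is unit, so y43 = True.
That conflicts with the unit clause (¬y43).
Neither y22 = True nor y22 = False works.
Neither y11 = True nor y11 = False works.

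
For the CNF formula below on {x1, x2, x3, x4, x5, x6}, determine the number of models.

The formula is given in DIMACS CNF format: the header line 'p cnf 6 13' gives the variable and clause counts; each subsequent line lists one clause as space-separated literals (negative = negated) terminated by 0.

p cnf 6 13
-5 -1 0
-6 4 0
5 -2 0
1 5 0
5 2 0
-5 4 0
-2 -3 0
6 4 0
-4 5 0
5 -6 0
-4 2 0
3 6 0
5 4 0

There are 2^6 = 64 truth assignments over (x1, x2, x3, x4, x5, x6).
Split on x4. With x4 = True, the clauses containing x4 are satisfied and ¬x4 drops from the rest; 1 of the 2^5 = 32 assignments to the other variables satisfy what remains.
With x4 = False, by the same count on the reduced clause set, 0 assignments work.
Total: 1 + 0 = 1.

1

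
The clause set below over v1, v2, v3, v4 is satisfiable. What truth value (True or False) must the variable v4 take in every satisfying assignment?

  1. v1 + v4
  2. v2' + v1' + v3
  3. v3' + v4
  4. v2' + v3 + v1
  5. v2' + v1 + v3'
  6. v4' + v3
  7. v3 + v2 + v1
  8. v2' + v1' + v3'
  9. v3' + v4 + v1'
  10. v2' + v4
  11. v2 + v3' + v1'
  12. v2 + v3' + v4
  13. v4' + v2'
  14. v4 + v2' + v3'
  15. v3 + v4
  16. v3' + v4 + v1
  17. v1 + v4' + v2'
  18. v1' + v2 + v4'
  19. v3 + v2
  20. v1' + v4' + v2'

Suppose v4 = 0.
Unit clause (v1) forces v1 = 1.
Unit clause (v3') forces v3 = 0.
That conflicts with the unit clause (v3).
So every satisfying assignment has v4 = True.

True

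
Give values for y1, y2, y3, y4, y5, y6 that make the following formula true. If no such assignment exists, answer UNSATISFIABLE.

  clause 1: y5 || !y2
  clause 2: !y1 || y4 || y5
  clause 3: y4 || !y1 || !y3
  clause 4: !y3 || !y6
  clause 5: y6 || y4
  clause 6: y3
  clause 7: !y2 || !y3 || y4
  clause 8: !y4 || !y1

y1: false,  y2: false,  y3: true,  y4: true,  y5: true,  y6: false

Unit clause (y3) forces y3 = true.
Unit clause (!y6) forces y6 = false.
Unit clause (y4) forces y4 = true.
Unit clause (!y1) forces y1 = false.
Try y5 = true.
No clause remains; y2 is free.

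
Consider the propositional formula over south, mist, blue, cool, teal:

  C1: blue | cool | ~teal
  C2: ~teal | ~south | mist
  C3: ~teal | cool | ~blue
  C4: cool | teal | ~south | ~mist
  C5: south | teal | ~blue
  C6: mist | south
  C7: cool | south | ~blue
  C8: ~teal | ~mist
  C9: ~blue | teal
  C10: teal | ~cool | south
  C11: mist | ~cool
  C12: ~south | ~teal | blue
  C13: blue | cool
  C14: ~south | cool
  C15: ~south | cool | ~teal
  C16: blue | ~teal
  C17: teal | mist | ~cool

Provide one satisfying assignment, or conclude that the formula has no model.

south=1, mist=1, blue=0, cool=1, teal=0

Suppose mist = 1.
(~teal) alone gives teal = 0.
(~blue) alone gives blue = 0.
(cool) alone gives cool = 1.
(south) alone gives south = 1.
Every clause now holds.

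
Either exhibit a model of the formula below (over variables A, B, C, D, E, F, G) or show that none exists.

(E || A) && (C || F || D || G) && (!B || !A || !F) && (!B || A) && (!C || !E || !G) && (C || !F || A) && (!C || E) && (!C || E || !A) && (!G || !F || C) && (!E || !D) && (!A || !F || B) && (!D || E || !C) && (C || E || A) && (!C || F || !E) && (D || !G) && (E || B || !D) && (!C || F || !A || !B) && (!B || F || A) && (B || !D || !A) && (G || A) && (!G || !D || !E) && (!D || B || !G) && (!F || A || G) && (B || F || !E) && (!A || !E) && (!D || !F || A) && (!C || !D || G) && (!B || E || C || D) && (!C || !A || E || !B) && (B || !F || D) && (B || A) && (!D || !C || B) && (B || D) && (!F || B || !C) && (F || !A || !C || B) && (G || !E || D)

Suppose E = false.
Unit clause (A) forces A = true.
Unit clause (!C) forces C = false.
Suppose B = true.
Unit clause (!F) forces F = false.
Unit clause (D) forces D = true.
Every clause is now satisfied; G is unconstrained.

A: true,  B: true,  C: false,  D: true,  E: false,  F: false,  G: false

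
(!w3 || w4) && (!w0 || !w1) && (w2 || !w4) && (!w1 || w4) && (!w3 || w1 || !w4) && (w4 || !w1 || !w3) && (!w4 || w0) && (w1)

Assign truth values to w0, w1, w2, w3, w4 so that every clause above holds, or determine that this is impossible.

The clause (w1) is unit, so w1 = true.
The clause (!w0) is unit, so w0 = false.
The clause (w4) is unit, so w4 = true.
Now (!w4) is unsatisfied and unit — conflict.

UNSATISFIABLE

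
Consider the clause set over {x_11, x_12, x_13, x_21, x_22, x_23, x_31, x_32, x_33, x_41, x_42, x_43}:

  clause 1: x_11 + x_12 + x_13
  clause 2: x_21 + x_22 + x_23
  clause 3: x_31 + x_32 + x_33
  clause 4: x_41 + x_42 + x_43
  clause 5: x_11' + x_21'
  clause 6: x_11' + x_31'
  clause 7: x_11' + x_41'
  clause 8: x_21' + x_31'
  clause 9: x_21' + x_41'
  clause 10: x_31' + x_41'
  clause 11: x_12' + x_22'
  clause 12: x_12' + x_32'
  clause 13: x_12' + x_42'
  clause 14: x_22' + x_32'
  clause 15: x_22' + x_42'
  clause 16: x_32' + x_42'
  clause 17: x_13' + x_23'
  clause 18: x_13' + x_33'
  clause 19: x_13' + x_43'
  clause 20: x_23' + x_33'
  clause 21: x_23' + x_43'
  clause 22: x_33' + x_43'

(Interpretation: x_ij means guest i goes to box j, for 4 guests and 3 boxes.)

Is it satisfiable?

Try x_11 = 0.
Try x_12 = 1.
The clause (x_22') is unit, so x_22 = 0.
The clause (x_32') is unit, so x_32 = 0.
The clause (x_42') is unit, so x_42 = 0.
Try x_21 = 1.
The clause (x_31') is unit, so x_31 = 0.
The clause (x_33) is unit, so x_33 = 1.
The clause (x_41') is unit, so x_41 = 0.
The clause (x_43) is unit, so x_43 = 1.
Now (x_43') is unsatisfied and unit — conflict.
So x_21 must be the other value — set x_21 = 0.
The clause (x_23) is unit, so x_23 = 1.
The clause (x_13') is unit, so x_13 = 0.
The clause (x_33') is unit, so x_33 = 0.
The clause (x_31) is unit, so x_31 = 1.
The clause (x_41') is unit, so x_41 = 0.
The clause (x_43) is unit, so x_43 = 1.
Now (x_43') is unsatisfied and unit — conflict.
Neither x_21 = 1 nor x_21 = 0 works.
So x_12 must be the other value — set x_12 = 0.
The clause (x_13) is unit, so x_13 = 1.
The clause (x_23') is unit, so x_23 = 0.
The clause (x_33') is unit, so x_33 = 0.
The clause (x_43') is unit, so x_43 = 0.
Try x_21 = 1.
The clause (x_31') is unit, so x_31 = 0.
The clause (x_32) is unit, so x_32 = 1.
The clause (x_41') is unit, so x_41 = 0.
The clause (x_42) is unit, so x_42 = 1.
Now (x_42') is unsatisfied and unit — conflict.
So x_21 must be the other value — set x_21 = 0.
The clause (x_22) is unit, so x_22 = 1.
The clause (x_32') is unit, so x_32 = 0.
The clause (x_31) is unit, so x_31 = 1.
The clause (x_41') is unit, so x_41 = 0.
The clause (x_42) is unit, so x_42 = 1.
Now (x_42') is unsatisfied and unit — conflict.
Neither x_21 = 1 nor x_21 = 0 works.
Neither x_12 = 1 nor x_12 = 0 works.
So x_11 must be the other value — set x_11 = 1.
The clause (x_21') is unit, so x_21 = 0.
The clause (x_31') is unit, so x_31 = 0.
The clause (x_41') is unit, so x_41 = 0.
Try x_22 = 1.
The clause (x_12') is unit, so x_12 = 0.
The clause (x_32') is unit, so x_32 = 0.
The clause (x_33) is unit, so x_33 = 1.
The clause (x_42') is unit, so x_42 = 0.
The clause (x_43) is unit, so x_43 = 1.
Now (x_43') is unsatisfied and unit — conflict.
So x_22 must be the other value — set x_22 = 0.
The clause (x_23) is unit, so x_23 = 1.
The clause (x_13') is unit, so x_13 = 0.
The clause (x_33') is unit, so x_33 = 0.
The clause (x_32) is unit, so x_32 = 1.
The clause (x_12') is unit, so x_12 = 0.
The clause (x_42') is unit, so x_42 = 0.
The clause (x_43) is unit, so x_43 = 1.
Now (x_43') is unsatisfied and unit — conflict.
Neither x_22 = 1 nor x_22 = 0 works.
Neither x_11 = 1 nor x_11 = 0 works.
No assignment satisfies every clause.

No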